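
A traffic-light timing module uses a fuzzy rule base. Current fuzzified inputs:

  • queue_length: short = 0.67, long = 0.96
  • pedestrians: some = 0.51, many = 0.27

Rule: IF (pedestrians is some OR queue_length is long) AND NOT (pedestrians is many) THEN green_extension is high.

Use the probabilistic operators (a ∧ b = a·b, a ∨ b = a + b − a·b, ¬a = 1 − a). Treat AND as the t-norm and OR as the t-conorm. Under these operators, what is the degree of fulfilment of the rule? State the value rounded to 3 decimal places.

firing strength: (some=0.51 OR long=0.96) = 0.9804; AND[a·b] with ¬many=1−0.27=0.73 → w = 0.7157

0.716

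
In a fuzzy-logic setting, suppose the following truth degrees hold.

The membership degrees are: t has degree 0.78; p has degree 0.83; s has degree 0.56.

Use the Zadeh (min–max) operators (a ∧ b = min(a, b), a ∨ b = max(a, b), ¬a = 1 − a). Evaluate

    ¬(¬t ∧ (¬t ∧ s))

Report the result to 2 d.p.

¬t = 1 − 0.78 = 0.22
¬t = 1 − 0.78 = 0.22
¬t ∧ s = min(a, b) on (0.22, 0.56) = 0.22
¬t ∧ (¬t ∧ s) = min(a, b) on (0.22, 0.22) = 0.22
¬(¬t ∧ (¬t ∧ s)) = 1 − 0.22 = 0.78

0.78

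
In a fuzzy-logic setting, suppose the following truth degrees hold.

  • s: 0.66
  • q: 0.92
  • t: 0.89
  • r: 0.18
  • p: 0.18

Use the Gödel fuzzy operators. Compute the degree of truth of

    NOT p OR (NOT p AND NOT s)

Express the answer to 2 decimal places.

0.82

NOT p = 1 − 0.18 = 0.82
NOT p = 1 − 0.18 = 0.82
NOT s = 1 − 0.66 = 0.34
NOT p AND NOT s = min(a, b) on (0.82, 0.34) = 0.34
NOT p OR (NOT p AND NOT s) = max(a, b) on (0.82, 0.34) = 0.82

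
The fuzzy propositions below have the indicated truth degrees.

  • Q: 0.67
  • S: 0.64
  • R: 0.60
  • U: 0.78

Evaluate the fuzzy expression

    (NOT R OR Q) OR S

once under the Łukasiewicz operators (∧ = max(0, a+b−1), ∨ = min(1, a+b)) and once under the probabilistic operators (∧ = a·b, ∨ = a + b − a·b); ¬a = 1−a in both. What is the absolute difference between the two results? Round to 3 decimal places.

Under Łukasiewicz:
  NOT R = 1 − 0.60 = 0.40
  NOT R OR Q = min(1, a+b) on (0.40, 0.67) = 1.00
  (NOT R OR Q) OR S = min(1, a+b) on (1.00, 0.64) = 1.00
  → value = 1.0000
Under probabilistic:
  NOT R = 1 − 0.6000 = 0.4000
  NOT R OR Q = a + b − a·b on (0.4000, 0.6700) = 0.8020
  (NOT R OR Q) OR S = a + b − a·b on (0.8020, 0.6400) = 0.9287
  → value = 0.9287
|1.0000 − 0.9287| = 0.071

0.071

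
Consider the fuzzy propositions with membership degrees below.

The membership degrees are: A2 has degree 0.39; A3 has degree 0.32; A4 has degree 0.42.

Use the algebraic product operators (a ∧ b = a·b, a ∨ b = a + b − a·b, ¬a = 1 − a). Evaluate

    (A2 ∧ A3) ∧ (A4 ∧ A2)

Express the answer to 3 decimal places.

A2 ∧ A3 = a·b on (0.3900, 0.3200) = 0.1248
A4 ∧ A2 = a·b on (0.4200, 0.3900) = 0.1638
(A2 ∧ A3) ∧ (A4 ∧ A2) = a·b on (0.1248, 0.1638) = 0.0204

0.020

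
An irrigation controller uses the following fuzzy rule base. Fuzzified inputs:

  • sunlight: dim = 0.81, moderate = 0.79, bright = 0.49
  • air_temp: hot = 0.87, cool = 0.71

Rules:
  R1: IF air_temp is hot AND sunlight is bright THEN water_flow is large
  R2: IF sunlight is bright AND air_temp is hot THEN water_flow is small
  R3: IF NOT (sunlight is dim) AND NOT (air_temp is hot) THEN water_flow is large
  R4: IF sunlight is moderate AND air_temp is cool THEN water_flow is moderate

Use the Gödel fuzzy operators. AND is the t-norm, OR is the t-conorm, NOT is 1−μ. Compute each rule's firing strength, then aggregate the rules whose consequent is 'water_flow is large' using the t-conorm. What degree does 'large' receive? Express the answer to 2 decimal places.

0.49

R1: hot=0.87, bright=0.49; AND[min(a, b)] → w = 0.49
R2: bright=0.49, hot=0.87; AND[min(a, b)] → w = 0.49
R3: ¬dim=1−0.81=0.19, ¬hot=1−0.87=0.13; AND[min(a, b)] → w = 0.13
R4: moderate=0.79, cool=0.71; AND[min(a, b)] → w = 0.71
Rules with consequent 'large': {R1, R3} → strengths 0.49, 0.13
Aggregate via t-conorm [max(a, b)]: 0.49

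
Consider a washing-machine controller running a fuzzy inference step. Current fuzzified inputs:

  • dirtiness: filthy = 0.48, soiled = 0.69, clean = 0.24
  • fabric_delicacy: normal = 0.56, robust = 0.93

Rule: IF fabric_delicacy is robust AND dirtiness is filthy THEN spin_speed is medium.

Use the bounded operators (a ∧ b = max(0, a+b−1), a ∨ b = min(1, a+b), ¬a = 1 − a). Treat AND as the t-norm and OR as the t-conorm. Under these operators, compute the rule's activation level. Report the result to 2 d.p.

firing strength: robust=0.93, filthy=0.48; AND[max(0, a+b−1)] → w = 0.41

0.41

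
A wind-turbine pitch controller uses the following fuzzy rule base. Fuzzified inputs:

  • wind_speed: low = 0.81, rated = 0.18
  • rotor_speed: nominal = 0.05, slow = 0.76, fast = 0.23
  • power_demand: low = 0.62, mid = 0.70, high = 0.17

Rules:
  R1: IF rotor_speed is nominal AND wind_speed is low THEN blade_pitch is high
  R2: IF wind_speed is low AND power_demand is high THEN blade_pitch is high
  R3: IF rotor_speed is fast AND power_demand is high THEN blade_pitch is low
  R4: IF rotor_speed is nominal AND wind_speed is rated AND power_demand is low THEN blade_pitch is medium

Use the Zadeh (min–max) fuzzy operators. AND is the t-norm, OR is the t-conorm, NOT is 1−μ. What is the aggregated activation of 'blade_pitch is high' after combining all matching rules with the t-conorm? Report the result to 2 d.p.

R1: nominal=0.05, low=0.81; AND[min(a, b)] → w = 0.05
R2: low=0.81, high=0.17; AND[min(a, b)] → w = 0.17
R3: fast=0.23, high=0.17; AND[min(a, b)] → w = 0.17
R4: nominal=0.05, rated=0.18, low=0.62; AND[min(a, b)] → w = 0.05
Rules with consequent 'high': {R1, R2} → strengths 0.05, 0.17
Aggregate via t-conorm [max(a, b)]: 0.17

0.17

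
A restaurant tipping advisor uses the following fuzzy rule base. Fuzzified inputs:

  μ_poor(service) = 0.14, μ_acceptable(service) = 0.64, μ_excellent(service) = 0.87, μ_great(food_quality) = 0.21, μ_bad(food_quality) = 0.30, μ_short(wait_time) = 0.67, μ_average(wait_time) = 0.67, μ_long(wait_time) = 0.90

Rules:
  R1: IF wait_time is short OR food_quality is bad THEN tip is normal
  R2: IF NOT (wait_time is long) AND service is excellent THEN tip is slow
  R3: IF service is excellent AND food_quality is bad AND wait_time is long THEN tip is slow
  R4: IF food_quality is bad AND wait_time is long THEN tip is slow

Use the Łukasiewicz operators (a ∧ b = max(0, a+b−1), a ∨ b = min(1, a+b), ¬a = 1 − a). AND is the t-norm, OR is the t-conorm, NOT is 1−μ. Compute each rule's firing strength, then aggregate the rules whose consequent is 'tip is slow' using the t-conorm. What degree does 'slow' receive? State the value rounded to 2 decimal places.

R1: short=0.67, bad=0.30; OR[min(1, a+b)] → w = 0.97
R2: ¬long=1−0.90=0.10, excellent=0.87; AND[max(0, a+b−1)] → w = 0.00
R3: excellent=0.87, bad=0.30, long=0.90; AND[max(0, a+b−1)] → w = 0.07
R4: bad=0.30, long=0.90; AND[max(0, a+b−1)] → w = 0.20
Rules with consequent 'slow': {R2, R3, R4} → strengths 0.00, 0.07, 0.20
Aggregate via t-conorm [min(1, a+b)]: 0.27

0.27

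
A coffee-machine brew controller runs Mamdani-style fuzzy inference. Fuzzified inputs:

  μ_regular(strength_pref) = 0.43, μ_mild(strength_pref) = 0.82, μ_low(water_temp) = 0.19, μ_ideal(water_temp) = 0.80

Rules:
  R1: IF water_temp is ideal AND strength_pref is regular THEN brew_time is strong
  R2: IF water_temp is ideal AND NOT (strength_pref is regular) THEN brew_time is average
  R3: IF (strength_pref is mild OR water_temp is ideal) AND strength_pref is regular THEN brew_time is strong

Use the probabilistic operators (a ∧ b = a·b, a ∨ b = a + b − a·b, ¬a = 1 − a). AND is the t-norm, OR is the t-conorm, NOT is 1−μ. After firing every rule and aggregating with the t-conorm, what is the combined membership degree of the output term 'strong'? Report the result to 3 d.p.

0.616

R1: ideal=0.80, regular=0.43; AND[a·b] → w = 0.3440
R2: ideal=0.80, ¬regular=1−0.43=0.57; AND[a·b] → w = 0.4560
R3: (mild=0.82 OR ideal=0.80) = 0.9640; AND[a·b] with regular=0.43 → w = 0.4145
Rules with consequent 'strong': {R1, R3} → strengths 0.3440, 0.4145
Aggregate via t-conorm [a + b − a·b]: 0.6159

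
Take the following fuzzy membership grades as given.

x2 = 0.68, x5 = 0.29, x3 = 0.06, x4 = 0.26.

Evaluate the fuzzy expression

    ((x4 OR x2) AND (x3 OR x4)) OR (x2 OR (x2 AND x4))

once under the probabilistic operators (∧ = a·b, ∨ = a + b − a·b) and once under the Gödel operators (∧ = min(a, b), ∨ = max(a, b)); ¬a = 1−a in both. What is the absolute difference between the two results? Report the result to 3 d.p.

Under probabilistic:
  x4 OR x2 = a + b − a·b on (0.2600, 0.6800) = 0.7632
  x3 OR x4 = a + b − a·b on (0.0600, 0.2600) = 0.3044
  (x4 OR x2) AND (x3 OR x4) = a·b on (0.7632, 0.3044) = 0.2323
  x2 AND x4 = a·b on (0.6800, 0.2600) = 0.1768
  x2 OR (x2 AND x4) = a + b − a·b on (0.6800, 0.1768) = 0.7366
  ((x4 OR x2) AND (x3 OR x4)) OR (x2 OR (x2 AND x4)) = a + b − a·b on (0.2323, 0.7366) = 0.7978
  → value = 0.7978
Under Gödel:
  x4 OR x2 = max(a, b) on (0.26, 0.68) = 0.68
  x3 OR x4 = max(a, b) on (0.06, 0.26) = 0.26
  (x4 OR x2) AND (x3 OR x4) = min(a, b) on (0.68, 0.26) = 0.26
  x2 AND x4 = min(a, b) on (0.68, 0.26) = 0.26
  x2 OR (x2 AND x4) = max(a, b) on (0.68, 0.26) = 0.68
  ((x4 OR x2) AND (x3 OR x4)) OR (x2 OR (x2 AND x4)) = max(a, b) on (0.26, 0.68) = 0.68
  → value = 0.6800
|0.7978 − 0.6800| = 0.118

0.118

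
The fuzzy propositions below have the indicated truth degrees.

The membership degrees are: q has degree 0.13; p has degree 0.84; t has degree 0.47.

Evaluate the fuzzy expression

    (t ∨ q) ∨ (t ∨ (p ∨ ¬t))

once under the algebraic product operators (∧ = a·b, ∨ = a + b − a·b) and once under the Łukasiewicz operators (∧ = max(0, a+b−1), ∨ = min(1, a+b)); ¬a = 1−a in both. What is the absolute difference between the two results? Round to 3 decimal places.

0.018

Under algebraic product:
  t ∨ q = a + b − a·b on (0.4700, 0.1300) = 0.5389
  ¬t = 1 − 0.4700 = 0.5300
  p ∨ ¬t = a + b − a·b on (0.8400, 0.5300) = 0.9248
  t ∨ (p ∨ ¬t) = a + b − a·b on (0.4700, 0.9248) = 0.9601
  (t ∨ q) ∨ (t ∨ (p ∨ ¬t)) = a + b − a·b on (0.5389, 0.9601) = 0.9816
  → value = 0.9816
Under Łukasiewicz:
  t ∨ q = min(1, a+b) on (0.47, 0.13) = 0.60
  ¬t = 1 − 0.47 = 0.53
  p ∨ ¬t = min(1, a+b) on (0.84, 0.53) = 1.00
  t ∨ (p ∨ ¬t) = min(1, a+b) on (0.47, 1.00) = 1.00
  (t ∨ q) ∨ (t ∨ (p ∨ ¬t)) = min(1, a+b) on (0.60, 1.00) = 1.00
  → value = 1.0000
|0.9816 − 1.0000| = 0.018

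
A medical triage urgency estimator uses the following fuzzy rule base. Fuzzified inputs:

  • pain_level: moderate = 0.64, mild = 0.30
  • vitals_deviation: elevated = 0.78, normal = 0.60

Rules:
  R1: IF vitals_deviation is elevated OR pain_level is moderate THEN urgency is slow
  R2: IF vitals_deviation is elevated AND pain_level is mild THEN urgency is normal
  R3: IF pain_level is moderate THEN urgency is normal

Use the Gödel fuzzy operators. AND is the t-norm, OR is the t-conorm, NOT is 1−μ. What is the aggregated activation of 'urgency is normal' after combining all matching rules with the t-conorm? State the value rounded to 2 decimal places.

R1: elevated=0.78, moderate=0.64; OR[max(a, b)] → w = 0.78
R2: elevated=0.78, mild=0.30; AND[min(a, b)] → w = 0.30
R3: moderate=0.64 → w = 0.64
Rules with consequent 'normal': {R2, R3} → strengths 0.30, 0.64
Aggregate via t-conorm [max(a, b)]: 0.64

0.64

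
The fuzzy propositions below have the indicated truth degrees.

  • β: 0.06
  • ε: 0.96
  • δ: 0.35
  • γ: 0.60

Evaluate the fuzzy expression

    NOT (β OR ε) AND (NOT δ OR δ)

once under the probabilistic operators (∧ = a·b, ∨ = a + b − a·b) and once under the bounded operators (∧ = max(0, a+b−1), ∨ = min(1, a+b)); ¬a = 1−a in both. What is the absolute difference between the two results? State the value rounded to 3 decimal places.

Under probabilistic:
  β OR ε = a + b − a·b on (0.0600, 0.9600) = 0.9624
  NOT (β OR ε) = 1 − 0.9624 = 0.0376
  NOT δ = 1 − 0.3500 = 0.6500
  NOT δ OR δ = a + b − a·b on (0.6500, 0.3500) = 0.7725
  NOT (β OR ε) AND (NOT δ OR δ) = a·b on (0.0376, 0.7725) = 0.0290
  → value = 0.0290
Under bounded:
  β OR ε = min(1, a+b) on (0.06, 0.96) = 1.00
  NOT (β OR ε) = 1 − 1.00 = 0.00
  NOT δ = 1 − 0.35 = 0.65
  NOT δ OR δ = min(1, a+b) on (0.65, 0.35) = 1.00
  NOT (β OR ε) AND (NOT δ OR δ) = max(0, a+b−1) on (0.00, 1.00) = 0.00
  → value = 0.0000
|0.0290 − 0.0000| = 0.029

0.029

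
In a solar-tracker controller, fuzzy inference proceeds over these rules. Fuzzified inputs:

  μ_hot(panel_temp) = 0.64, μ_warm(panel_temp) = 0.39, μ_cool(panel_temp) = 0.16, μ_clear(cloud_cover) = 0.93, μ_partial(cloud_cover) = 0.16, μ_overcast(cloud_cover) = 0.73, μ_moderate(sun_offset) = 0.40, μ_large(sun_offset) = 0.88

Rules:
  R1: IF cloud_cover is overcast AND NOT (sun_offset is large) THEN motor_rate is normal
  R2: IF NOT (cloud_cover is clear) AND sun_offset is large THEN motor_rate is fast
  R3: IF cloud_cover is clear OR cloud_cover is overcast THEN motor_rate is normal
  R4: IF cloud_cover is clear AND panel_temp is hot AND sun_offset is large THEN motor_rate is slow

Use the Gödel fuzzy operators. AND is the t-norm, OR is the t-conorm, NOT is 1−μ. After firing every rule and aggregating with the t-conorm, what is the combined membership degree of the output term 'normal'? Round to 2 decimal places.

0.93

R1: overcast=0.73, ¬large=1−0.88=0.12; AND[min(a, b)] → w = 0.12
R2: ¬clear=1−0.93=0.07, large=0.88; AND[min(a, b)] → w = 0.07
R3: clear=0.93, overcast=0.73; OR[max(a, b)] → w = 0.93
R4: clear=0.93, hot=0.64, large=0.88; AND[min(a, b)] → w = 0.64
Rules with consequent 'normal': {R1, R3} → strengths 0.12, 0.93
Aggregate via t-conorm [max(a, b)]: 0.93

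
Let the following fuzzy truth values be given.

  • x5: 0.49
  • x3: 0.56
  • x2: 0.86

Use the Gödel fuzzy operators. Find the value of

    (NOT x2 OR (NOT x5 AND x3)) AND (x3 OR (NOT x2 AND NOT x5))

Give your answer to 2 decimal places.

0.51

NOT x2 = 1 − 0.86 = 0.14
NOT x5 = 1 − 0.49 = 0.51
NOT x5 AND x3 = min(a, b) on (0.51, 0.56) = 0.51
NOT x2 OR (NOT x5 AND x3) = max(a, b) on (0.14, 0.51) = 0.51
NOT x2 = 1 − 0.86 = 0.14
NOT x5 = 1 − 0.49 = 0.51
NOT x2 AND NOT x5 = min(a, b) on (0.14, 0.51) = 0.14
x3 OR (NOT x2 AND NOT x5) = max(a, b) on (0.56, 0.14) = 0.56
(NOT x2 OR (NOT x5 AND x3)) AND (x3 OR (NOT x2 AND NOT x5)) = min(a, b) on (0.51, 0.56) = 0.51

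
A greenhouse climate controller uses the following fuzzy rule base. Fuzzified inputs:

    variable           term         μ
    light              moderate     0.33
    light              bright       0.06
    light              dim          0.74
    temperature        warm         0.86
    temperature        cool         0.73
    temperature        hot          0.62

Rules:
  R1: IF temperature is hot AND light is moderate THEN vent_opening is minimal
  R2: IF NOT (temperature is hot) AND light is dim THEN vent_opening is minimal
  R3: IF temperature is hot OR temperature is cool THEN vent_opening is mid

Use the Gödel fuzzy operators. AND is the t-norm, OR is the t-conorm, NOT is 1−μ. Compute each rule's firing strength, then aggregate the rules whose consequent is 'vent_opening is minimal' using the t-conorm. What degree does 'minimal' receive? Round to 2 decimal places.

R1: hot=0.62, moderate=0.33; AND[min(a, b)] → w = 0.33
R2: ¬hot=1−0.62=0.38, dim=0.74; AND[min(a, b)] → w = 0.38
R3: hot=0.62, cool=0.73; OR[max(a, b)] → w = 0.73
Rules with consequent 'minimal': {R1, R2} → strengths 0.33, 0.38
Aggregate via t-conorm [max(a, b)]: 0.38

0.38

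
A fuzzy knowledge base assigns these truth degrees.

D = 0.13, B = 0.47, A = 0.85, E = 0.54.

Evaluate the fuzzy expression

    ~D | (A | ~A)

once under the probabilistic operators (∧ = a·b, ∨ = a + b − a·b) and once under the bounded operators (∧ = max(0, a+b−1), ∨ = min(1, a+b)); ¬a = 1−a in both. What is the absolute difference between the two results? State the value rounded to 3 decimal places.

Under probabilistic:
  ~D = 1 − 0.1300 = 0.8700
  ~A = 1 − 0.8500 = 0.1500
  A | ~A = a + b − a·b on (0.8500, 0.1500) = 0.8725
  ~D | (A | ~A) = a + b − a·b on (0.8700, 0.8725) = 0.9834
  → value = 0.9834
Under bounded:
  ~D = 1 − 0.13 = 0.87
  ~A = 1 − 0.85 = 0.15
  A | ~A = min(1, a+b) on (0.85, 0.15) = 1.00
  ~D | (A | ~A) = min(1, a+b) on (0.87, 1.00) = 1.00
  → value = 1.0000
|0.9834 − 1.0000| = 0.017

0.017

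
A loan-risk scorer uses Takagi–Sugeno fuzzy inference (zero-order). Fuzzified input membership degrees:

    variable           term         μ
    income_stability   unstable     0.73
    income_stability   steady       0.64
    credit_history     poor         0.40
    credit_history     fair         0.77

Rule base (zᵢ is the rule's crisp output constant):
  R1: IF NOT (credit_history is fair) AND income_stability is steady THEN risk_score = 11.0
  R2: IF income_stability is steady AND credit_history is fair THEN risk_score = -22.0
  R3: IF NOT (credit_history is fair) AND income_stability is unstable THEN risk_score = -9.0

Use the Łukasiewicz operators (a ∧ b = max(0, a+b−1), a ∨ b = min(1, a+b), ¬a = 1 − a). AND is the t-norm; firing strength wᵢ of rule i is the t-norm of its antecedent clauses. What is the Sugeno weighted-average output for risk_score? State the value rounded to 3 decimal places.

R1 (z=11.0): ¬fair=1−0.77=0.23, steady=0.64; AND[max(0, a+b−1)] → w = 0.00
R2 (z=-22.0): steady=0.64, fair=0.77; AND[max(0, a+b−1)] → w = 0.41
R3 (z=-9.0): ¬fair=1−0.77=0.23, unstable=0.73; AND[max(0, a+b−1)] → w = 0.00
Weighted average = (0.00·11.0 + 0.41·-22.0 + 0.00·-9.0) / (0.00 + 0.41 + 0.00)
  = -9.0200 / 0.4100 = -22.000

-22.000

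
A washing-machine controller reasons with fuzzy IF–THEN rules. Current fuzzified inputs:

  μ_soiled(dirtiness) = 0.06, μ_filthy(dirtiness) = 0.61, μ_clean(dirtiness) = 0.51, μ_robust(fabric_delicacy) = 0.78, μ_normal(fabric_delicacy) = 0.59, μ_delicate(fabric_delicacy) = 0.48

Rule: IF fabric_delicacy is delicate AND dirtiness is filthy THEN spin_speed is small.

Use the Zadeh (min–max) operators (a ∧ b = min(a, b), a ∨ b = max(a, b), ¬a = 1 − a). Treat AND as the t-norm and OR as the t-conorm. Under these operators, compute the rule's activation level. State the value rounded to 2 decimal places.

0.48

firing strength: delicate=0.48, filthy=0.61; AND[min(a, b)] → w = 0.48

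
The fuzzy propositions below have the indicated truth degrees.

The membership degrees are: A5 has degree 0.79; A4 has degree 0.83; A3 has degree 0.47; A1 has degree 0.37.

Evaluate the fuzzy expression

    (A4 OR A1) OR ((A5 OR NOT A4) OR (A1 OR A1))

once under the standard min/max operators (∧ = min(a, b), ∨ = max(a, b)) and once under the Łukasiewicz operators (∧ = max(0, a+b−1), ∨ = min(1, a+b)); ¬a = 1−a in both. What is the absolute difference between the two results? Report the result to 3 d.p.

Under standard min/max:
  A4 OR A1 = max(a, b) on (0.83, 0.37) = 0.83
  NOT A4 = 1 − 0.83 = 0.17
  A5 OR NOT A4 = max(a, b) on (0.79, 0.17) = 0.79
  A1 OR A1 = max(a, b) on (0.37, 0.37) = 0.37
  (A5 OR NOT A4) OR (A1 OR A1) = max(a, b) on (0.79, 0.37) = 0.79
  (A4 OR A1) OR ((A5 OR NOT A4) OR (A1 OR A1)) = max(a, b) on (0.83, 0.79) = 0.83
  → value = 0.8300
Under Łukasiewicz:
  A4 OR A1 = min(1, a+b) on (0.83, 0.37) = 1.00
  NOT A4 = 1 − 0.83 = 0.17
  A5 OR NOT A4 = min(1, a+b) on (0.79, 0.17) = 0.96
  A1 OR A1 = min(1, a+b) on (0.37, 0.37) = 0.74
  (A5 OR NOT A4) OR (A1 OR A1) = min(1, a+b) on (0.96, 0.74) = 1.00
  (A4 OR A1) OR ((A5 OR NOT A4) OR (A1 OR A1)) = min(1, a+b) on (1.00, 1.00) = 1.00
  → value = 1.0000
|0.8300 − 1.0000| = 0.170

0.170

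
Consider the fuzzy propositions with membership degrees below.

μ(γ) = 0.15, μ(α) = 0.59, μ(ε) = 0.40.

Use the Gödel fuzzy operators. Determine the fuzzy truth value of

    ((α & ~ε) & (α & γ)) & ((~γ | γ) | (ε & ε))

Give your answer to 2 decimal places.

~ε = 1 − 0.40 = 0.60
α & ~ε = min(a, b) on (0.59, 0.60) = 0.59
α & γ = min(a, b) on (0.59, 0.15) = 0.15
(α & ~ε) & (α & γ) = min(a, b) on (0.59, 0.15) = 0.15
~γ = 1 − 0.15 = 0.85
~γ | γ = max(a, b) on (0.85, 0.15) = 0.85
ε & ε = min(a, b) on (0.40, 0.40) = 0.40
(~γ | γ) | (ε & ε) = max(a, b) on (0.85, 0.40) = 0.85
((α & ~ε) & (α & γ)) & ((~γ | γ) | (ε & ε)) = min(a, b) on (0.15, 0.85) = 0.15

0.15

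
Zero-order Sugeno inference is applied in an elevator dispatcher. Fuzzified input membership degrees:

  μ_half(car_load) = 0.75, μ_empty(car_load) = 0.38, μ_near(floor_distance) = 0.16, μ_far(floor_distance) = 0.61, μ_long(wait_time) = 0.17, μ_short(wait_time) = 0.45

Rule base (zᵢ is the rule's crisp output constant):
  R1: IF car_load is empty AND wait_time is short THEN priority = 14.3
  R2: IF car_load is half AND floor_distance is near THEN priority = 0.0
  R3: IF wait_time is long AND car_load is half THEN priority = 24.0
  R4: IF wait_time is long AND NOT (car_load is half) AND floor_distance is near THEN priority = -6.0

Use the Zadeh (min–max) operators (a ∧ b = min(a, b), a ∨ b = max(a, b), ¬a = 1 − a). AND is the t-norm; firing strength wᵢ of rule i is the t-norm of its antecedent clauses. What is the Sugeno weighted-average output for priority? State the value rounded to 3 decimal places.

9.832

R1 (z=14.3): empty=0.38, short=0.45; AND[min(a, b)] → w = 0.38
R2 (z=0.0): half=0.75, near=0.16; AND[min(a, b)] → w = 0.16
R3 (z=24.0): long=0.17, half=0.75; AND[min(a, b)] → w = 0.17
R4 (z=-6.0): long=0.17, ¬half=1−0.75=0.25, near=0.16; AND[min(a, b)] → w = 0.16
Weighted average = (0.38·14.3 + 0.16·0.0 + 0.17·24.0 + 0.16·-6.0) / (0.38 + 0.16 + 0.17 + 0.16)
  = 8.5540 / 0.8700 = 9.832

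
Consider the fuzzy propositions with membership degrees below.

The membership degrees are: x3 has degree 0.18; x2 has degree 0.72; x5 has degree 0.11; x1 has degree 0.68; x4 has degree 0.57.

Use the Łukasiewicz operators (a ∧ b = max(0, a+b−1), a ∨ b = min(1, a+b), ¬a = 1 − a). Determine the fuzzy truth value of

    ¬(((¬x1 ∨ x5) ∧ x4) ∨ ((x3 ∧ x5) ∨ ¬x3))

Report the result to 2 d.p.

¬x1 = 1 − 0.68 = 0.32
¬x1 ∨ x5 = min(1, a+b) on (0.32, 0.11) = 0.43
(¬x1 ∨ x5) ∧ x4 = max(0, a+b−1) on (0.43, 0.57) = 0.00
x3 ∧ x5 = max(0, a+b−1) on (0.18, 0.11) = 0.00
¬x3 = 1 − 0.18 = 0.82
(x3 ∧ x5) ∨ ¬x3 = min(1, a+b) on (0.00, 0.82) = 0.82
((¬x1 ∨ x5) ∧ x4) ∨ ((x3 ∧ x5) ∨ ¬x3) = min(1, a+b) on (0.00, 0.82) = 0.82
¬(((¬x1 ∨ x5) ∧ x4) ∨ ((x3 ∧ x5) ∨ ¬x3)) = 1 − 0.82 = 0.18

0.18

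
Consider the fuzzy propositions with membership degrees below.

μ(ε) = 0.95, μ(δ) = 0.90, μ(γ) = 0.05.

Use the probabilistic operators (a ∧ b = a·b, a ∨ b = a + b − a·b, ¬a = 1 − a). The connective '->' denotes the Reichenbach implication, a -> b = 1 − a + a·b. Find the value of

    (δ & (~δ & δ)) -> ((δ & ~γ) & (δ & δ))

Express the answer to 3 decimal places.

0.975

~δ = 1 − 0.9000 = 0.1000
~δ & δ = a·b on (0.1000, 0.9000) = 0.0900
δ & (~δ & δ) = a·b on (0.9000, 0.0900) = 0.0810
~γ = 1 − 0.0500 = 0.9500
δ & ~γ = a·b on (0.9000, 0.9500) = 0.8550
δ & δ = a·b on (0.9000, 0.9000) = 0.8100
(δ & ~γ) & (δ & δ) = a·b on (0.8550, 0.8100) = 0.6925
(δ & (~δ & δ)) -> ((δ & ~γ) & (δ & δ))  [Reichenbach: 1 − a + a·b] with a=0.0810, b=0.6925 → 0.9751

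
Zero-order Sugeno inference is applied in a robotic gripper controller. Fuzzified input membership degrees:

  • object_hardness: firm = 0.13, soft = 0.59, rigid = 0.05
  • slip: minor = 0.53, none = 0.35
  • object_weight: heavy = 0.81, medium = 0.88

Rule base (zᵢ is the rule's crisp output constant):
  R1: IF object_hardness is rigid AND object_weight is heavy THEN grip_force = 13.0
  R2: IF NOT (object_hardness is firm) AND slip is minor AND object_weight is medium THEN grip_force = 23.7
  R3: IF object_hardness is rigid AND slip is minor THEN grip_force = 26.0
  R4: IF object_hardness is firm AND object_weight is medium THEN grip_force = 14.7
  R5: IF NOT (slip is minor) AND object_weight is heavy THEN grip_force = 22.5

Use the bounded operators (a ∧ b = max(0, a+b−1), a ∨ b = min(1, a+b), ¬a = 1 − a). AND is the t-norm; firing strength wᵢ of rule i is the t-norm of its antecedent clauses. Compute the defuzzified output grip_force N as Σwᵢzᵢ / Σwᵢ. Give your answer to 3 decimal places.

R1 (z=13.0): rigid=0.05, heavy=0.81; AND[max(0, a+b−1)] → w = 0.00
R2 (z=23.7): ¬firm=1−0.13=0.87, minor=0.53, medium=0.88; AND[max(0, a+b−1)] → w = 0.28
R3 (z=26.0): rigid=0.05, minor=0.53; AND[max(0, a+b−1)] → w = 0.00
R4 (z=14.7): firm=0.13, medium=0.88; AND[max(0, a+b−1)] → w = 0.01
R5 (z=22.5): ¬minor=1−0.53=0.47, heavy=0.81; AND[max(0, a+b−1)] → w = 0.28
Weighted average = (0.00·13.0 + 0.28·23.7 + 0.00·26.0 + 0.01·14.7 + 0.28·22.5) / (0.00 + 0.28 + 0.00 + 0.01 + 0.28)
  = 13.0830 / 0.5700 = 22.953

22.953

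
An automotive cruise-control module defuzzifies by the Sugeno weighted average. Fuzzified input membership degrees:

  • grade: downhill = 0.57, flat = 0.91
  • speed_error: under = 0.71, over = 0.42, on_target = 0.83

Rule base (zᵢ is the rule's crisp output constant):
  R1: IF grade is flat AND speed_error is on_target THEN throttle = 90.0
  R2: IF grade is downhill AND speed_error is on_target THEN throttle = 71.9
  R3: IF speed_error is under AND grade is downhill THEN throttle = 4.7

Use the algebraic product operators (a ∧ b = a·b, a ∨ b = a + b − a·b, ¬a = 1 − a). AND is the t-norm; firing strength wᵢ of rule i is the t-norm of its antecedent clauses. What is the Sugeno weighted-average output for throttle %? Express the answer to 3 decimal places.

63.618

R1 (z=90.0): flat=0.91, on_target=0.83; AND[a·b] → w = 0.7553
R2 (z=71.9): downhill=0.57, on_target=0.83; AND[a·b] → w = 0.4731
R3 (z=4.7): under=0.71, downhill=0.57; AND[a·b] → w = 0.4047
Weighted average = (0.7553·90.0 + 0.4731·71.9 + 0.4047·4.7) / (0.7553 + 0.4731 + 0.4047)
  = 103.8950 / 1.6331 = 63.618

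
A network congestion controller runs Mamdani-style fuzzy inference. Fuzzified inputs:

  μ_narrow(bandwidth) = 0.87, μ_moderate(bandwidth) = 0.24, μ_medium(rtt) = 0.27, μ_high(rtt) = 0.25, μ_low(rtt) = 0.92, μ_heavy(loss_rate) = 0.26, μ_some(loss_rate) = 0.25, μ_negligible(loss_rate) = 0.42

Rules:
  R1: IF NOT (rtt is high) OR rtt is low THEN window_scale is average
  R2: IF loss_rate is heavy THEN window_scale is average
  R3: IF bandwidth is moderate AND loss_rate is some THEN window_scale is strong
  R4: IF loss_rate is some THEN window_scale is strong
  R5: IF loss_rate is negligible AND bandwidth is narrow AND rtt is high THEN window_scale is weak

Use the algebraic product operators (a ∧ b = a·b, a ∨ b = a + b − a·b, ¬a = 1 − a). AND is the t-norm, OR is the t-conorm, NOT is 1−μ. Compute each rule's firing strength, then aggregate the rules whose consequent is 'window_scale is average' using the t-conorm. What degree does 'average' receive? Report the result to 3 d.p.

R1: ¬high=1−0.25=0.75, low=0.92; OR[a + b − a·b] → w = 0.9800
R2: heavy=0.26 → w = 0.2600
R3: moderate=0.24, some=0.25; AND[a·b] → w = 0.0600
R4: some=0.25 → w = 0.2500
R5: negligible=0.42, narrow=0.87, high=0.25; AND[a·b] → w = 0.0914
Rules with consequent 'average': {R1, R2} → strengths 0.9800, 0.2600
Aggregate via t-conorm [a + b − a·b]: 0.9852

0.985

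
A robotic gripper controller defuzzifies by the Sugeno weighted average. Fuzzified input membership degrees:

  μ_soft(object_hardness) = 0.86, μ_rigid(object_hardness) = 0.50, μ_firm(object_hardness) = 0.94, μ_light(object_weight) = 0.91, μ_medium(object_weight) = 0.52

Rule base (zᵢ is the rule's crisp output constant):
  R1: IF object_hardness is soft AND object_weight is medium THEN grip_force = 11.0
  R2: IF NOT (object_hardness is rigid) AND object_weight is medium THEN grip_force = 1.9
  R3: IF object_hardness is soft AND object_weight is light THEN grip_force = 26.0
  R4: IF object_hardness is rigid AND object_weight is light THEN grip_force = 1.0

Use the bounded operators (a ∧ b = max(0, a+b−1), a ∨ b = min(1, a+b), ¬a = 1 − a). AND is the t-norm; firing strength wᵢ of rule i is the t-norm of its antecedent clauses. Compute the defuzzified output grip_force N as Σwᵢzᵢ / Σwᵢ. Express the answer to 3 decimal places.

15.600

R1 (z=11.0): soft=0.86, medium=0.52; AND[max(0, a+b−1)] → w = 0.38
R2 (z=1.9): ¬rigid=1−0.50=0.50, medium=0.52; AND[max(0, a+b−1)] → w = 0.02
R3 (z=26.0): soft=0.86, light=0.91; AND[max(0, a+b−1)] → w = 0.77
R4 (z=1.0): rigid=0.50, light=0.91; AND[max(0, a+b−1)] → w = 0.41
Weighted average = (0.38·11.0 + 0.02·1.9 + 0.77·26.0 + 0.41·1.0) / (0.38 + 0.02 + 0.77 + 0.41)
  = 24.6480 / 1.5800 = 15.600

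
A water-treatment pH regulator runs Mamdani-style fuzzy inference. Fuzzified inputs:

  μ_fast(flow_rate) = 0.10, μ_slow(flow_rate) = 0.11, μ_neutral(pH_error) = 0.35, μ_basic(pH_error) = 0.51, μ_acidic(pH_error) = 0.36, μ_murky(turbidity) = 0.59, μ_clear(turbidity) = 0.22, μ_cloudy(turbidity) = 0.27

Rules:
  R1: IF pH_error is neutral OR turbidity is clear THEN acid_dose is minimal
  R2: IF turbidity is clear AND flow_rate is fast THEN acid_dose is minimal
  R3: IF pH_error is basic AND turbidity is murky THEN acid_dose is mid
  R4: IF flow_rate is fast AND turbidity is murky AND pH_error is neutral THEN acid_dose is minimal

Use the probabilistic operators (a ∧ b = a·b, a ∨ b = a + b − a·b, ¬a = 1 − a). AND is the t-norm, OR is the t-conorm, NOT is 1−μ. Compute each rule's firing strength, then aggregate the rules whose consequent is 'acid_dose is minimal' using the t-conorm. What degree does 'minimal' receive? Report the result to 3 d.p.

0.514

R1: neutral=0.35, clear=0.22; OR[a + b − a·b] → w = 0.4930
R2: clear=0.22, fast=0.10; AND[a·b] → w = 0.0220
R3: basic=0.51, murky=0.59; AND[a·b] → w = 0.3009
R4: fast=0.10, murky=0.59, neutral=0.35; AND[a·b] → w = 0.0206
Rules with consequent 'minimal': {R1, R2, R4} → strengths 0.4930, 0.0220, 0.0206
Aggregate via t-conorm [a + b − a·b]: 0.5144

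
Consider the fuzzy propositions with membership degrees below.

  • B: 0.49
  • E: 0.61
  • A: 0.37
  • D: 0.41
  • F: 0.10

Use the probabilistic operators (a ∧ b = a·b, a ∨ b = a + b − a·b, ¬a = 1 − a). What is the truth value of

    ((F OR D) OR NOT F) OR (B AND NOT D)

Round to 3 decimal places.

F OR D = a + b − a·b on (0.1000, 0.4100) = 0.4690
NOT F = 1 − 0.1000 = 0.9000
(F OR D) OR NOT F = a + b − a·b on (0.4690, 0.9000) = 0.9469
NOT D = 1 − 0.4100 = 0.5900
B AND NOT D = a·b on (0.4900, 0.5900) = 0.2891
((F OR D) OR NOT F) OR (B AND NOT D) = a + b − a·b on (0.9469, 0.2891) = 0.9623

0.962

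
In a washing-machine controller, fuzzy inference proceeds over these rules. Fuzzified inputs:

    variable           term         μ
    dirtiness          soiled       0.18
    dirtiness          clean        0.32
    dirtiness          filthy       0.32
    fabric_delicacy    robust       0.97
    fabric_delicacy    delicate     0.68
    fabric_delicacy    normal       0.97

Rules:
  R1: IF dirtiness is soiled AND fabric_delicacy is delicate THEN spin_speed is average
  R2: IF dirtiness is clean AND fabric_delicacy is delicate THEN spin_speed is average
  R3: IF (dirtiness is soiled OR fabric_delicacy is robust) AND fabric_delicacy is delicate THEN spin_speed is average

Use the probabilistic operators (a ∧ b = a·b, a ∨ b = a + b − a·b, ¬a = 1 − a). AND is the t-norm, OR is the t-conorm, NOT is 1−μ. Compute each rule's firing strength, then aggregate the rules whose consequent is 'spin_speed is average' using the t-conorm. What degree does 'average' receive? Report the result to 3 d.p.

0.769

R1: soiled=0.18, delicate=0.68; AND[a·b] → w = 0.1224
R2: clean=0.32, delicate=0.68; AND[a·b] → w = 0.2176
R3: (soiled=0.18 OR robust=0.97) = 0.9754; AND[a·b] with delicate=0.68 → w = 0.6633
Rules with consequent 'average': {R1, R2, R3} → strengths 0.1224, 0.2176, 0.6633
Aggregate via t-conorm [a + b − a·b]: 0.7688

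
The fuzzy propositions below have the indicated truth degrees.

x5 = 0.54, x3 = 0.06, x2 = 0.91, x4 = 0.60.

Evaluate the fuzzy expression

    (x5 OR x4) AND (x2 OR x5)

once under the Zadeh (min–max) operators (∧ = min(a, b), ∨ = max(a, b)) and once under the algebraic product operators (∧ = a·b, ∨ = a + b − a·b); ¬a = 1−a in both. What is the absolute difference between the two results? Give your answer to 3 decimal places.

0.182

Under Zadeh (min–max):
  x5 OR x4 = max(a, b) on (0.54, 0.60) = 0.60
  x2 OR x5 = max(a, b) on (0.91, 0.54) = 0.91
  (x5 OR x4) AND (x2 OR x5) = min(a, b) on (0.60, 0.91) = 0.60
  → value = 0.6000
Under algebraic product:
  x5 OR x4 = a + b − a·b on (0.5400, 0.6000) = 0.8160
  x2 OR x5 = a + b − a·b on (0.9100, 0.5400) = 0.9586
  (x5 OR x4) AND (x2 OR x5) = a·b on (0.8160, 0.9586) = 0.7822
  → value = 0.7822
|0.6000 − 0.7822| = 0.182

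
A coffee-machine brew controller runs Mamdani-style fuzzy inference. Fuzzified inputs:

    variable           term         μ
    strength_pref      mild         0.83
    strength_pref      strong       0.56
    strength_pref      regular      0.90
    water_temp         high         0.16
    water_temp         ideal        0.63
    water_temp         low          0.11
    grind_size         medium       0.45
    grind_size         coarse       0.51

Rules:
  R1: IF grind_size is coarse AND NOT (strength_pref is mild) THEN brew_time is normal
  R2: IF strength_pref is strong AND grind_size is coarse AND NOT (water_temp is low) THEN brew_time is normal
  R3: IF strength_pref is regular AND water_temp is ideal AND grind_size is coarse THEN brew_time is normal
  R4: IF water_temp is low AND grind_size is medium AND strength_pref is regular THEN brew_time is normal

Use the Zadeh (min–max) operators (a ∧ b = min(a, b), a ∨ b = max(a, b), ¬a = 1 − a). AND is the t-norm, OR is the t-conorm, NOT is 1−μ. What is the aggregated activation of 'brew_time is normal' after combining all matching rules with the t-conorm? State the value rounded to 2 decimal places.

R1: coarse=0.51, ¬mild=1−0.83=0.17; AND[min(a, b)] → w = 0.17
R2: strong=0.56, coarse=0.51, ¬low=1−0.11=0.89; AND[min(a, b)] → w = 0.51
R3: regular=0.90, ideal=0.63, coarse=0.51; AND[min(a, b)] → w = 0.51
R4: low=0.11, medium=0.45, regular=0.90; AND[min(a, b)] → w = 0.11
Rules with consequent 'normal': {R1, R2, R3, R4} → strengths 0.17, 0.51, 0.51, 0.11
Aggregate via t-conorm [max(a, b)]: 0.51

0.51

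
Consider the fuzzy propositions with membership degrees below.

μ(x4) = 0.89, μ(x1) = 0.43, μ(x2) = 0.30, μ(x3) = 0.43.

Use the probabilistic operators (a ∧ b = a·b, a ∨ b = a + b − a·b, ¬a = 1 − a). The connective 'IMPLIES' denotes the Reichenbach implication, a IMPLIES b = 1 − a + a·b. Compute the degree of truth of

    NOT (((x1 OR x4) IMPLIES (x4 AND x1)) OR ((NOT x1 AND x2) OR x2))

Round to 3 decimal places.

0.336

x1 OR x4 = a + b − a·b on (0.4300, 0.8900) = 0.9373
x4 AND x1 = a·b on (0.8900, 0.4300) = 0.3827
(x1 OR x4) IMPLIES (x4 AND x1)  [Reichenbach: 1 − a + a·b] with a=0.9373, b=0.3827 → 0.4214
NOT x1 = 1 − 0.4300 = 0.5700
NOT x1 AND x2 = a·b on (0.5700, 0.3000) = 0.1710
(NOT x1 AND x2) OR x2 = a + b − a·b on (0.1710, 0.3000) = 0.4197
((x1 OR x4) IMPLIES (x4 AND x1)) OR ((NOT x1 AND x2) OR x2) = a + b − a·b on (0.4214, 0.4197) = 0.6642
NOT (((x1 OR x4) IMPLIES (x4 AND x1)) OR ((NOT x1 AND x2) OR x2)) = 1 − 0.6642 = 0.3358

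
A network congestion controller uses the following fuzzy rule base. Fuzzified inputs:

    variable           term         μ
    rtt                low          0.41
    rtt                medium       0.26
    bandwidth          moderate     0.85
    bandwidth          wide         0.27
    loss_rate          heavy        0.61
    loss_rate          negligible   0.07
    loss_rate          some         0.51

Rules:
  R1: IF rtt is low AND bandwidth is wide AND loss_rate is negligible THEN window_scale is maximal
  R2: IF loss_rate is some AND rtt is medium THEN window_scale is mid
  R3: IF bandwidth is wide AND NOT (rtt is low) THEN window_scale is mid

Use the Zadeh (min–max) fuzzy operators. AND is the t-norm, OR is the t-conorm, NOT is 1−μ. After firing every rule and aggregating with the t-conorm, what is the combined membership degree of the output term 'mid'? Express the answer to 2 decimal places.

R1: low=0.41, wide=0.27, negligible=0.07; AND[min(a, b)] → w = 0.07
R2: some=0.51, medium=0.26; AND[min(a, b)] → w = 0.26
R3: wide=0.27, ¬low=1−0.41=0.59; AND[min(a, b)] → w = 0.27
Rules with consequent 'mid': {R2, R3} → strengths 0.26, 0.27
Aggregate via t-conorm [max(a, b)]: 0.27

0.27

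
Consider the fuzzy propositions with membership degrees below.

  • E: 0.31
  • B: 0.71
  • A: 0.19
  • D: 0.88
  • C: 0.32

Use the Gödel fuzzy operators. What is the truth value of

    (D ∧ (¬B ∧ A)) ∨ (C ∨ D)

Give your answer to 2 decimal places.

¬B = 1 − 0.71 = 0.29
¬B ∧ A = min(a, b) on (0.29, 0.19) = 0.19
D ∧ (¬B ∧ A) = min(a, b) on (0.88, 0.19) = 0.19
C ∨ D = max(a, b) on (0.32, 0.88) = 0.88
(D ∧ (¬B ∧ A)) ∨ (C ∨ D) = max(a, b) on (0.19, 0.88) = 0.88

0.88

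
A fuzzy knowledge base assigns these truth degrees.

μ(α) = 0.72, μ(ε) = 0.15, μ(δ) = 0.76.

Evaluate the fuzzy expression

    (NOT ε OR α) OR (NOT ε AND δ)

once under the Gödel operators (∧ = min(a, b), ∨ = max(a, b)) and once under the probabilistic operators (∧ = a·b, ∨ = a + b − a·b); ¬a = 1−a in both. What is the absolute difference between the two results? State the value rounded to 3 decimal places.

0.135

Under Gödel:
  NOT ε = 1 − 0.15 = 0.85
  NOT ε OR α = max(a, b) on (0.85, 0.72) = 0.85
  NOT ε = 1 − 0.15 = 0.85
  NOT ε AND δ = min(a, b) on (0.85, 0.76) = 0.76
  (NOT ε OR α) OR (NOT ε AND δ) = max(a, b) on (0.85, 0.76) = 0.85
  → value = 0.8500
Under probabilistic:
  NOT ε = 1 − 0.1500 = 0.8500
  NOT ε OR α = a + b − a·b on (0.8500, 0.7200) = 0.9580
  NOT ε = 1 − 0.1500 = 0.8500
  NOT ε AND δ = a·b on (0.8500, 0.7600) = 0.6460
  (NOT ε OR α) OR (NOT ε AND δ) = a + b − a·b on (0.9580, 0.6460) = 0.9851
  → value = 0.9851
|0.8500 − 0.9851| = 0.135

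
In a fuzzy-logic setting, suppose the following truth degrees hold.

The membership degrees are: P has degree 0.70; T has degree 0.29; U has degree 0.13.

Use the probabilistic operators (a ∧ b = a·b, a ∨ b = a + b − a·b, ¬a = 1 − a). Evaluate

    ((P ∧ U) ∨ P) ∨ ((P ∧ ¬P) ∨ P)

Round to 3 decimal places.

P ∧ U = a·b on (0.7000, 0.1300) = 0.0910
(P ∧ U) ∨ P = a + b − a·b on (0.0910, 0.7000) = 0.7273
¬P = 1 − 0.7000 = 0.3000
P ∧ ¬P = a·b on (0.7000, 0.3000) = 0.2100
(P ∧ ¬P) ∨ P = a + b − a·b on (0.2100, 0.7000) = 0.7630
((P ∧ U) ∨ P) ∨ ((P ∧ ¬P) ∨ P) = a + b − a·b on (0.7273, 0.7630) = 0.9354

0.935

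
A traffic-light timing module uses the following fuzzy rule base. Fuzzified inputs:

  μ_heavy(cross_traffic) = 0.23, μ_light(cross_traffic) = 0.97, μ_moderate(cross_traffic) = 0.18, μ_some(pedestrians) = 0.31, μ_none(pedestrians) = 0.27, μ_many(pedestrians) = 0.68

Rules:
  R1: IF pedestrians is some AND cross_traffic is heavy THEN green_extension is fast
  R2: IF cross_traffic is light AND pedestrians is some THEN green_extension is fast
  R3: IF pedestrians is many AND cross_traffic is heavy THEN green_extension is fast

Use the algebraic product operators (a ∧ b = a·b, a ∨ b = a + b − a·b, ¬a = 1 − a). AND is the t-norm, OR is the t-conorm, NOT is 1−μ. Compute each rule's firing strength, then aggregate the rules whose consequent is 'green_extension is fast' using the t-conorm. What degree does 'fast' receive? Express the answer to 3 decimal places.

0.452

R1: some=0.31, heavy=0.23; AND[a·b] → w = 0.0713
R2: light=0.97, some=0.31; AND[a·b] → w = 0.3007
R3: many=0.68, heavy=0.23; AND[a·b] → w = 0.1564
Rules with consequent 'fast': {R1, R2, R3} → strengths 0.0713, 0.3007, 0.1564
Aggregate via t-conorm [a + b − a·b]: 0.4521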